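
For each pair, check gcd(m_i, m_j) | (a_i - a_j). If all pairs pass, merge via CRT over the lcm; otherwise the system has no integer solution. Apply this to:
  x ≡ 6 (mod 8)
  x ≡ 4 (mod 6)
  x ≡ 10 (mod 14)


Moduli 8, 6, 14 are not pairwise coprime, so CRT works modulo lcm(m_i) when all pairwise compatibility conditions hold.
Pairwise compatibility: gcd(m_i, m_j) must divide a_i - a_j for every pair.
Merge one congruence at a time:
  Start: x ≡ 6 (mod 8).
  Combine with x ≡ 4 (mod 6): gcd(8, 6) = 2; 4 - 6 = -2, which IS divisible by 2, so compatible.
    Write x = 6 + 8·t and substitute into x ≡ 4 (mod 6): 8·t ≡ 4 − 6 = -2 (mod 6).
    Divide the congruence (and modulus) by g = 2: 4·t ≡ -1 (mod 3).
    Reduce coefficients mod 3: 1·t ≡ 2 (mod 3).
    So t ≡ 2 (mod 3).
    Then x = 6 + 8·2 = 22, valid modulo lcm(8, 6) = 24: x ≡ 22 (mod 24).
  Combine with x ≡ 10 (mod 14): gcd(24, 14) = 2; 10 - 22 = -12, which IS divisible by 2, so compatible.
    Write x = 22 + 24·t and substitute into x ≡ 10 (mod 14): 24·t ≡ 10 − 22 = -12 (mod 14).
    Divide the congruence (and modulus) by g = 2: 12·t ≡ -6 (mod 7).
    Reduce coefficients mod 7: 5·t ≡ 1 (mod 7).
    The inverse of 5 mod 7 is 3 (since 5·3 = 15 = 2·7 + 1), so t ≡ 3·1 = 3 ≡ 3 (mod 7).
    Then x = 22 + 24·3 = 94, valid modulo lcm(24, 14) = 168: x ≡ 94 (mod 168).
Verify: 94 mod 8 = 6, 94 mod 6 = 4, 94 mod 14 = 10.

x ≡ 94 (mod 168).


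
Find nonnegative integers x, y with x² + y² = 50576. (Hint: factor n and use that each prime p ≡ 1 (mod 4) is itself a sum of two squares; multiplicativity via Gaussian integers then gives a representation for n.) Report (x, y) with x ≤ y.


Step 1: Factor n = 50576 = 2^4 · 29 · 109.
Step 2: Check the mod-4 condition on each prime factor: 2 = 2 (special); 29 ≡ 1 (mod 4), exponent 1; 109 ≡ 1 (mod 4), exponent 1.
All primes ≡ 3 (mod 4) appear to even exponent (or don't appear), so by the two-squares theorem n IS expressible as a sum of two squares.
Step 3: Build a representation. Group n = k² · m with k = 4 and m = 29 · 109 = 3161 (a product of primes ≡ 1 (mod 4)); a representation of m scales to one of n via (k·x)² + (k·y)² = k²(x² + y²). Each prime p ≡ 1 (mod 4) is itself a sum of two squares; find a² by testing p − a² for a perfect square:
  29: 29 − 1² = 28, 29 − 2² = 25 = 5² ⇒ 29 = 2² + 5².
  109: 109 − 1² = 108, 109 − 2² = 105, 109 − 3² = 100 = 10² ⇒ 109 = 3² + 10².
  Combine using the Brahmagupta–Fibonacci identity (a² + b²)(c² + d²) = (ac − bd)² + (ad + bc)² = (ac + bd)² + (ad − bc)²:
  29 · 109 = 3161: from (2² + 5²)(3² + 10²), take (2·3 − 5·10, 2·10 + 5·3) = (6 − 50, 20 + 15) = (-44, 35); dropping signs (only squares matter) gives (44, 35); check 44² + 35² = 1936 + 1225 = 3161 ✓.
  Scale by k = 4: (4·44, 4·35) = (176, 140).
Step 4: Order so x ≤ y and verify: 140² + 176² = 19600 + 30976 = 50576 = n. ✓

n = 50576 = 140² + 176² (one valid representation with x ≤ y).


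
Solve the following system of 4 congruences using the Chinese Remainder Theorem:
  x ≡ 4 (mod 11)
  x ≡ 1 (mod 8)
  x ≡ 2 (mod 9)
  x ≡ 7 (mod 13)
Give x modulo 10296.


Product of moduli M = 11 · 8 · 9 · 13 = 10296.
Merge one congruence at a time:
  Start: x ≡ 4 (mod 11).
  Combine with x ≡ 1 (mod 8); new modulus lcm = 88.
    Write x = 4 + 11·t and substitute into x ≡ 1 (mod 8): 11·t ≡ 1 − 4 = -3 (mod 8).
    Reduce coefficients mod 8: 3·t ≡ 5 (mod 8).
    The inverse of 3 mod 8 is 3 (since 3·3 = 9 = 1·8 + 1), so t ≡ 3·5 = 15 ≡ 7 (mod 8).
    Then x = 4 + 11·7 = 81, valid modulo lcm(11, 8) = 88: x ≡ 81 (mod 88).
  Combine with x ≡ 2 (mod 9); new modulus lcm = 792.
    Write x = 81 + 88·t and substitute into x ≡ 2 (mod 9): 88·t ≡ 2 − 81 = -79 (mod 9).
    Reduce coefficients mod 9: 7·t ≡ 2 (mod 9).
    The inverse of 7 mod 9 is 4 (since 7·4 = 28 = 3·9 + 1), so t ≡ 4·2 = 8 ≡ 8 (mod 9).
    Then x = 81 + 88·8 = 785, valid modulo lcm(88, 9) = 792: x ≡ 785 (mod 792).
  Combine with x ≡ 7 (mod 13); new modulus lcm = 10296.
    Write x = 785 + 792·t and substitute into x ≡ 7 (mod 13): 792·t ≡ 7 − 785 = -778 (mod 13).
    Reduce coefficients mod 13: 12·t ≡ 2 (mod 13).
    The inverse of 12 mod 13 is 12 (since 12·12 = 144 = 11·13 + 1), so t ≡ 12·2 = 24 ≡ 11 (mod 13).
    Then x = 785 + 792·11 = 9497, valid modulo lcm(792, 13) = 10296: x ≡ 9497 (mod 10296).
Verify against each original: 9497 mod 11 = 4, 9497 mod 8 = 1, 9497 mod 9 = 2, 9497 mod 13 = 7.

x ≡ 9497 (mod 10296).


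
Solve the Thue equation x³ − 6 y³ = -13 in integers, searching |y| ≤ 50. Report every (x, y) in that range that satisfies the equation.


The equation is x³ - 6y³ = -13. For fixed y, x³ = 6·y³ − 13, so a solution requires the RHS to be a perfect cube.
Strategy: iterate y from -50 to 50, compute RHS = 6·y³ − 13, and check whether it is a (positive or negative) perfect cube.
Check small values of y:
  y = 0: RHS = -13 is not a perfect cube.
  y = 1: RHS = -7 is not a perfect cube.
  y = -1: RHS = -19 is not a perfect cube.
  y = 2: RHS = 35 is not a perfect cube.
  y = -2: RHS = -61 is not a perfect cube.
  y = 3: RHS = 149 is not a perfect cube.
  y = -3: RHS = -175 is not a perfect cube.
Continuing the search up to |y| = 50 finds no solutions either.
No (x, y) in the scanned range satisfies the equation.

No integer solutions with |y| ≤ 50.


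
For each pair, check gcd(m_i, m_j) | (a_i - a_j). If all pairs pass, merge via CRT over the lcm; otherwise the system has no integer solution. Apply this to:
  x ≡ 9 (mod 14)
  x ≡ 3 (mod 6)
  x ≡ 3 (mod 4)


Moduli 14, 6, 4 are not pairwise coprime, so CRT works modulo lcm(m_i) when all pairwise compatibility conditions hold.
Pairwise compatibility: gcd(m_i, m_j) must divide a_i - a_j for every pair.
Merge one congruence at a time:
  Start: x ≡ 9 (mod 14).
  Combine with x ≡ 3 (mod 6): gcd(14, 6) = 2; 3 - 9 = -6, which IS divisible by 2, so compatible.
    Write x = 9 + 14·t and substitute into x ≡ 3 (mod 6): 14·t ≡ 3 − 9 = -6 (mod 6).
    Divide the congruence (and modulus) by g = 2: 7·t ≡ -3 (mod 3).
    Reduce coefficients mod 3: 1·t ≡ 0 (mod 3).
    So t ≡ 0 (mod 3).
    Then x = 9 + 14·0 = 9, valid modulo lcm(14, 6) = 42: x ≡ 9 (mod 42).
  Combine with x ≡ 3 (mod 4): gcd(42, 4) = 2; 3 - 9 = -6, which IS divisible by 2, so compatible.
    Write x = 9 + 42·t and substitute into x ≡ 3 (mod 4): 42·t ≡ 3 − 9 = -6 (mod 4).
    Divide the congruence (and modulus) by g = 2: 21·t ≡ -3 (mod 2).
    Reduce coefficients mod 2: 1·t ≡ 1 (mod 2).
    So t ≡ 1 (mod 2).
    Then x = 9 + 42·1 = 51, valid modulo lcm(42, 4) = 84: x ≡ 51 (mod 84).
Verify: 51 mod 14 = 9, 51 mod 6 = 3, 51 mod 4 = 3.

x ≡ 51 (mod 84).


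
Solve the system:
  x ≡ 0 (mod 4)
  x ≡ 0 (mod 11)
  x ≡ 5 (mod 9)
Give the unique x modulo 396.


Moduli 4, 11, 9 are pairwise coprime; by CRT there is a unique solution modulo M = 4 · 11 · 9 = 396.
Solve pairwise, accumulating the modulus:
  Start with x ≡ 0 (mod 4).
  Combine with x ≡ 0 (mod 11): since gcd(4, 11) = 1, we get a unique residue mod 44.
    Write x = 0 + 4·t and substitute into x ≡ 0 (mod 11): 4·t ≡ 0 − 0 = 0 (mod 11).
    The inverse of 4 mod 11 is 3 (since 4·3 = 12 = 1·11 + 1), so t ≡ 3·0 = 0 ≡ 0 (mod 11).
    Then x = 0 + 4·0 = 0, valid modulo lcm(4, 11) = 44: x ≡ 0 (mod 44).
  Combine with x ≡ 5 (mod 9): since gcd(44, 9) = 1, we get a unique residue mod 396.
    Write x = 0 + 44·t and substitute into x ≡ 5 (mod 9): 44·t ≡ 5 − 0 = 5 (mod 9).
    Reduce coefficients mod 9: 8·t ≡ 5 (mod 9).
    The inverse of 8 mod 9 is 8 (since 8·8 = 64 = 7·9 + 1), so t ≡ 8·5 = 40 ≡ 4 (mod 9).
    Then x = 0 + 44·4 = 176, valid modulo lcm(44, 9) = 396: x ≡ 176 (mod 396).
Verify: 176 mod 4 = 0 ✓, 176 mod 11 = 0 ✓, 176 mod 9 = 5 ✓.

x ≡ 176 (mod 396).


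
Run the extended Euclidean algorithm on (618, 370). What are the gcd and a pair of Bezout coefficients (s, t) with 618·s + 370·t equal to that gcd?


Euclidean algorithm on (618, 370) — divide until remainder is 0:
  618 = 1 · 370 + 248
  370 = 1 · 248 + 122
  248 = 2 · 122 + 4
  122 = 30 · 4 + 2
  4 = 2 · 2 + 0
gcd(618, 370) = 2.
Track Bezout coefficients alongside the remainders: start with r₀ = 618 = a·1 + b·0 (s = 1, t = 0) and r₁ = 370 = a·0 + b·1 (s = 0, t = 1); each new remainder r_{k+1} = r_{k-1} − q_k·r_k inherits s_{k+1} = s_{k-1} − q_k·s_k, t_{k+1} = t_{k-1} − q_k·t_k, so r_k = a·s_k + b·t_k at every step:
  q = 1: r = 248, s = 1 − 1·0 = 1, t = 0 − 1·1 = -1  (check: 618·1 + 370·(-1) = 248)
  q = 1: r = 122, s = 0 − 1·1 = -1, t = 1 − 1·(-1) = 2  (check: 618·(-1) + 370·2 = 122)
  q = 2: r = 4, s = 1 − 2·(-1) = 3, t = -1 − 2·2 = -5  (check: 618·3 + 370·(-5) = 4)
  q = 30: r = 2, s = -1 − 30·3 = -91, t = 2 − 30·(-5) = 152  (check: 618·(-91) + 370·152 = 2)
The row with r = 2 (the gcd) gives the Bezout coefficients s = -91, t = 152.
Result: 618 · (-91) + 370 · (152) = 2.

gcd(618, 370) = 2; s = -91, t = 152 (check: 618·(-91) + 370·152 = 2).


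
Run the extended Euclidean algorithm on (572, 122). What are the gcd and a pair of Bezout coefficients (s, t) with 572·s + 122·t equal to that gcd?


Euclidean algorithm on (572, 122) — divide until remainder is 0:
  572 = 4 · 122 + 84
  122 = 1 · 84 + 38
  84 = 2 · 38 + 8
  38 = 4 · 8 + 6
  8 = 1 · 6 + 2
  6 = 3 · 2 + 0
gcd(572, 122) = 2.
Track Bezout coefficients alongside the remainders: start with r₀ = 572 = a·1 + b·0 (s = 1, t = 0) and r₁ = 122 = a·0 + b·1 (s = 0, t = 1); each new remainder r_{k+1} = r_{k-1} − q_k·r_k inherits s_{k+1} = s_{k-1} − q_k·s_k, t_{k+1} = t_{k-1} − q_k·t_k, so r_k = a·s_k + b·t_k at every step:
  q = 4: r = 84, s = 1 − 4·0 = 1, t = 0 − 4·1 = -4  (check: 572·1 + 122·(-4) = 84)
  q = 1: r = 38, s = 0 − 1·1 = -1, t = 1 − 1·(-4) = 5  (check: 572·(-1) + 122·5 = 38)
  q = 2: r = 8, s = 1 − 2·(-1) = 3, t = -4 − 2·5 = -14  (check: 572·3 + 122·(-14) = 8)
  q = 4: r = 6, s = -1 − 4·3 = -13, t = 5 − 4·(-14) = 61  (check: 572·(-13) + 122·61 = 6)
  q = 1: r = 2, s = 3 − 1·(-13) = 16, t = -14 − 1·61 = -75  (check: 572·16 + 122·(-75) = 2)
The row with r = 2 (the gcd) gives the Bezout coefficients s = 16, t = -75.
Result: 572 · (16) + 122 · (-75) = 2.

gcd(572, 122) = 2; s = 16, t = -75 (check: 572·16 + 122·(-75) = 2).


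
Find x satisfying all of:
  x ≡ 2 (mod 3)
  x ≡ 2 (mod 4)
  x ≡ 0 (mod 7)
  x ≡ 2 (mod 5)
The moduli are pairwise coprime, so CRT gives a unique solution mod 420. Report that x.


Product of moduli M = 3 · 4 · 7 · 5 = 420.
Merge one congruence at a time:
  Start: x ≡ 2 (mod 3).
  Combine with x ≡ 2 (mod 4); new modulus lcm = 12.
    Write x = 2 + 3·t and substitute into x ≡ 2 (mod 4): 3·t ≡ 2 − 2 = 0 (mod 4).
    The inverse of 3 mod 4 is 3 (since 3·3 = 9 = 2·4 + 1), so t ≡ 3·0 = 0 ≡ 0 (mod 4).
    Then x = 2 + 3·0 = 2, valid modulo lcm(3, 4) = 12: x ≡ 2 (mod 12).
  Combine with x ≡ 0 (mod 7); new modulus lcm = 84.
    Write x = 2 + 12·t and substitute into x ≡ 0 (mod 7): 12·t ≡ 0 − 2 = -2 (mod 7).
    Reduce coefficients mod 7: 5·t ≡ 5 (mod 7).
    The inverse of 5 mod 7 is 3 (since 5·3 = 15 = 2·7 + 1), so t ≡ 3·5 = 15 ≡ 1 (mod 7).
    Then x = 2 + 12·1 = 14, valid modulo lcm(12, 7) = 84: x ≡ 14 (mod 84).
  Combine with x ≡ 2 (mod 5); new modulus lcm = 420.
    Write x = 14 + 84·t and substitute into x ≡ 2 (mod 5): 84·t ≡ 2 − 14 = -12 (mod 5).
    Reduce coefficients mod 5: 4·t ≡ 3 (mod 5).
    The inverse of 4 mod 5 is 4 (since 4·4 = 16 = 3·5 + 1), so t ≡ 4·3 = 12 ≡ 2 (mod 5).
    Then x = 14 + 84·2 = 182, valid modulo lcm(84, 5) = 420: x ≡ 182 (mod 420).
Verify against each original: 182 mod 3 = 2, 182 mod 4 = 2, 182 mod 7 = 0, 182 mod 5 = 2.

x ≡ 182 (mod 420).


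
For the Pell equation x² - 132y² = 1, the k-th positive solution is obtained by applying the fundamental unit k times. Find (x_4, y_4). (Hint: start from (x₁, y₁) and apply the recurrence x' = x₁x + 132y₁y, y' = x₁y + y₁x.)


Step 1: Find the fundamental solution (x₁, y₁) of x² - 132y² = 1.
  Expand √132 as a continued fraction. a₀ = ⌊√132⌋ = 11; iterate m_{k+1} = d_k·a_k − m_k, d_{k+1} = (132 − m_{k+1}²)/d_k, a_{k+1} = ⌊(a₀ + m_{k+1})/d_{k+1}⌋ (starting m₀ = 0, d₀ = 1), with convergents p_k = a_k·p_{k-1} + p_{k-2}, q_k = a_k·q_{k-1} + q_{k-2} (p₋₁ = 1, q₋₁ = 0):
  k = 0: a₀ = 11; p₀/q₀ = 11/1; p₀² − 132·q₀² = 121 − 132 = -11.
  k = 1: m = 11, d = 11, a = ⌊(11 + 11)/11⌋ = 2; p/q = (2·11 + 1)/(2·1 + 0) = 23/2; p² − 132·q² = 529 − 528 = 1.
  The first convergent with p² − 132·q² = 1 gives the fundamental solution (x₁, y₁) = (23, 2).
Step 2: Apply the recurrence (x_{n+1}, y_{n+1}) = (x₁x_n + 132y₁y_n, x₁y_n + y₁x_n) repeatedly.
  From (x_1, y_1) = (23, 2): x_2 = 23·23 + 132·2·2 = 1057; y_2 = 23·2 + 2·23 = 92.
  From (x_2, y_2) = (1057, 92): x_3 = 23·1057 + 132·2·92 = 48599; y_3 = 23·92 + 2·1057 = 4230.
  From (x_3, y_3) = (48599, 4230): x_4 = 23·48599 + 132·2·4230 = 2234497; y_4 = 23·4230 + 2·48599 = 194488.
Step 3: Verify x_4² - 132·y_4² = 4992976843009 - 4992976843008 = 1 (should be 1). ✓

(x_1, y_1) = (23, 2); (x_4, y_4) = (2234497, 194488).


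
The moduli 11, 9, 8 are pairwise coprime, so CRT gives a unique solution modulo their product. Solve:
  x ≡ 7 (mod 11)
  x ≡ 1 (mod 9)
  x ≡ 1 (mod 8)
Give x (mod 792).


Moduli 11, 9, 8 are pairwise coprime; by CRT there is a unique solution modulo M = 11 · 9 · 8 = 792.
Solve pairwise, accumulating the modulus:
  Start with x ≡ 7 (mod 11).
  Combine with x ≡ 1 (mod 9): since gcd(11, 9) = 1, we get a unique residue mod 99.
    Write x = 7 + 11·t and substitute into x ≡ 1 (mod 9): 11·t ≡ 1 − 7 = -6 (mod 9).
    Reduce coefficients mod 9: 2·t ≡ 3 (mod 9).
    The inverse of 2 mod 9 is 5 (since 2·5 = 10 = 1·9 + 1), so t ≡ 5·3 = 15 ≡ 6 (mod 9).
    Then x = 7 + 11·6 = 73, valid modulo lcm(11, 9) = 99: x ≡ 73 (mod 99).
  Combine with x ≡ 1 (mod 8): since gcd(99, 8) = 1, we get a unique residue mod 792.
    Write x = 73 + 99·t and substitute into x ≡ 1 (mod 8): 99·t ≡ 1 − 73 = -72 (mod 8).
    Reduce coefficients mod 8: 3·t ≡ 0 (mod 8).
    The inverse of 3 mod 8 is 3 (since 3·3 = 9 = 1·8 + 1), so t ≡ 3·0 = 0 ≡ 0 (mod 8).
    Then x = 73 + 99·0 = 73, valid modulo lcm(99, 8) = 792: x ≡ 73 (mod 792).
Verify: 73 mod 11 = 7 ✓, 73 mod 9 = 1 ✓, 73 mod 8 = 1 ✓.

x ≡ 73 (mod 792).


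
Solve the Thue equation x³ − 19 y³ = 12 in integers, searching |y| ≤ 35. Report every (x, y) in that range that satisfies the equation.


The equation is x³ - 19y³ = 12. For fixed y, x³ = 19·y³ + 12, so a solution requires the RHS to be a perfect cube.
Strategy: iterate y from -35 to 35, compute RHS = 19·y³ + 12, and check whether it is a (positive or negative) perfect cube.
Check small values of y:
  y = 0: RHS = 12 is not a perfect cube.
  y = 1: RHS = 31 is not a perfect cube.
  y = -1: RHS = -7 is not a perfect cube.
  y = 2: RHS = 164 is not a perfect cube.
  y = -2: RHS = -140 is not a perfect cube.
  y = 3: RHS = 525 is not a perfect cube.
  y = -3: RHS = -501 is not a perfect cube.
Continuing the search up to |y| = 35 finds no solutions either.
No (x, y) in the scanned range satisfies the equation.

No integer solutions with |y| ≤ 35.


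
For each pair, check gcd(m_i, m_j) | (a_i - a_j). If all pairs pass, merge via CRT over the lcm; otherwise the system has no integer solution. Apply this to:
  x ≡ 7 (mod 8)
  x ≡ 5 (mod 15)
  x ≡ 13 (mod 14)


Moduli 8, 15, 14 are not pairwise coprime, so CRT works modulo lcm(m_i) when all pairwise compatibility conditions hold.
Pairwise compatibility: gcd(m_i, m_j) must divide a_i - a_j for every pair.
Merge one congruence at a time:
  Start: x ≡ 7 (mod 8).
  Combine with x ≡ 5 (mod 15): gcd(8, 15) = 1; 5 - 7 = -2, which IS divisible by 1, so compatible.
    Write x = 7 + 8·t and substitute into x ≡ 5 (mod 15): 8·t ≡ 5 − 7 = -2 (mod 15).
    Reduce coefficients mod 15: 8·t ≡ 13 (mod 15).
    The inverse of 8 mod 15 is 2 (since 8·2 = 16 = 1·15 + 1), so t ≡ 2·13 = 26 ≡ 11 (mod 15).
    Then x = 7 + 8·11 = 95, valid modulo lcm(8, 15) = 120: x ≡ 95 (mod 120).
  Combine with x ≡ 13 (mod 14): gcd(120, 14) = 2; 13 - 95 = -82, which IS divisible by 2, so compatible.
    Write x = 95 + 120·t and substitute into x ≡ 13 (mod 14): 120·t ≡ 13 − 95 = -82 (mod 14).
    Divide the congruence (and modulus) by g = 2: 60·t ≡ -41 (mod 7).
    Reduce coefficients mod 7: 4·t ≡ 1 (mod 7).
    The inverse of 4 mod 7 is 2 (since 4·2 = 8 = 1·7 + 1), so t ≡ 2·1 = 2 ≡ 2 (mod 7).
    Then x = 95 + 120·2 = 335, valid modulo lcm(120, 14) = 840: x ≡ 335 (mod 840).
Verify: 335 mod 8 = 7, 335 mod 15 = 5, 335 mod 14 = 13.

x ≡ 335 (mod 840).


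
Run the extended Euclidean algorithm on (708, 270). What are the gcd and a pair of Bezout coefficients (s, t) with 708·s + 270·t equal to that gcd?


Euclidean algorithm on (708, 270) — divide until remainder is 0:
  708 = 2 · 270 + 168
  270 = 1 · 168 + 102
  168 = 1 · 102 + 66
  102 = 1 · 66 + 36
  66 = 1 · 36 + 30
  36 = 1 · 30 + 6
  30 = 5 · 6 + 0
gcd(708, 270) = 6.
Track Bezout coefficients alongside the remainders: start with r₀ = 708 = a·1 + b·0 (s = 1, t = 0) and r₁ = 270 = a·0 + b·1 (s = 0, t = 1); each new remainder r_{k+1} = r_{k-1} − q_k·r_k inherits s_{k+1} = s_{k-1} − q_k·s_k, t_{k+1} = t_{k-1} − q_k·t_k, so r_k = a·s_k + b·t_k at every step:
  q = 2: r = 168, s = 1 − 2·0 = 1, t = 0 − 2·1 = -2  (check: 708·1 + 270·(-2) = 168)
  q = 1: r = 102, s = 0 − 1·1 = -1, t = 1 − 1·(-2) = 3  (check: 708·(-1) + 270·3 = 102)
  q = 1: r = 66, s = 1 − 1·(-1) = 2, t = -2 − 1·3 = -5  (check: 708·2 + 270·(-5) = 66)
  q = 1: r = 36, s = -1 − 1·2 = -3, t = 3 − 1·(-5) = 8  (check: 708·(-3) + 270·8 = 36)
  q = 1: r = 30, s = 2 − 1·(-3) = 5, t = -5 − 1·8 = -13  (check: 708·5 + 270·(-13) = 30)
  q = 1: r = 6, s = -3 − 1·5 = -8, t = 8 − 1·(-13) = 21  (check: 708·(-8) + 270·21 = 6)
The row with r = 6 (the gcd) gives the Bezout coefficients s = -8, t = 21.
Result: 708 · (-8) + 270 · (21) = 6.

gcd(708, 270) = 6; s = -8, t = 21 (check: 708·(-8) + 270·21 = 6).


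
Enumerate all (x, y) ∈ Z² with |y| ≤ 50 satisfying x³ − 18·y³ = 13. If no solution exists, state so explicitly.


The equation is x³ - 18y³ = 13. For fixed y, x³ = 18·y³ + 13, so a solution requires the RHS to be a perfect cube.
Strategy: iterate y from -50 to 50, compute RHS = 18·y³ + 13, and check whether it is a (positive or negative) perfect cube.
Check small values of y:
  y = 0: RHS = 13 is not a perfect cube.
  y = 1: RHS = 31 is not a perfect cube.
  y = -1: RHS = -5 is not a perfect cube.
  y = 2: RHS = 157 is not a perfect cube.
  y = -2: RHS = -131 is not a perfect cube.
  y = 3: RHS = 499 is not a perfect cube.
  y = -3: RHS = -473 is not a perfect cube.
Continuing the search up to |y| = 50 finds no solutions either.
No (x, y) in the scanned range satisfies the equation.

No integer solutions with |y| ≤ 50.


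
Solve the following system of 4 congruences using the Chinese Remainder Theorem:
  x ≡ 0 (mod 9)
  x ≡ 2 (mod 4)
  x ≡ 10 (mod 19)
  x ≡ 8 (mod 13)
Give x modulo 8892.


Product of moduli M = 9 · 4 · 19 · 13 = 8892.
Merge one congruence at a time:
  Start: x ≡ 0 (mod 9).
  Combine with x ≡ 2 (mod 4); new modulus lcm = 36.
    Write x = 0 + 9·t and substitute into x ≡ 2 (mod 4): 9·t ≡ 2 − 0 = 2 (mod 4).
    Reduce coefficients mod 4: 1·t ≡ 2 (mod 4).
    So t ≡ 2 (mod 4).
    Then x = 0 + 9·2 = 18, valid modulo lcm(9, 4) = 36: x ≡ 18 (mod 36).
  Combine with x ≡ 10 (mod 19); new modulus lcm = 684.
    Write x = 18 + 36·t and substitute into x ≡ 10 (mod 19): 36·t ≡ 10 − 18 = -8 (mod 19).
    Reduce coefficients mod 19: 17·t ≡ 11 (mod 19).
    The inverse of 17 mod 19 is 9 (since 17·9 = 153 = 8·19 + 1), so t ≡ 9·11 = 99 ≡ 4 (mod 19).
    Then x = 18 + 36·4 = 162, valid modulo lcm(36, 19) = 684: x ≡ 162 (mod 684).
  Combine with x ≡ 8 (mod 13); new modulus lcm = 8892.
    Write x = 162 + 684·t and substitute into x ≡ 8 (mod 13): 684·t ≡ 8 − 162 = -154 (mod 13).
    Reduce coefficients mod 13: 8·t ≡ 2 (mod 13).
    The inverse of 8 mod 13 is 5 (since 8·5 = 40 = 3·13 + 1), so t ≡ 5·2 = 10 ≡ 10 (mod 13).
    Then x = 162 + 684·10 = 7002, valid modulo lcm(684, 13) = 8892: x ≡ 7002 (mod 8892).
Verify against each original: 7002 mod 9 = 0, 7002 mod 4 = 2, 7002 mod 19 = 10, 7002 mod 13 = 8.

x ≡ 7002 (mod 8892).


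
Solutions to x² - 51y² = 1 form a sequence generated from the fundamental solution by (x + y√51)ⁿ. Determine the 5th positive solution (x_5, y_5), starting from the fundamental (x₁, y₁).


Step 1: Find the fundamental solution (x₁, y₁) of x² - 51y² = 1.
  Expand √51 as a continued fraction. a₀ = ⌊√51⌋ = 7; iterate m_{k+1} = d_k·a_k − m_k, d_{k+1} = (51 − m_{k+1}²)/d_k, a_{k+1} = ⌊(a₀ + m_{k+1})/d_{k+1}⌋ (starting m₀ = 0, d₀ = 1), with convergents p_k = a_k·p_{k-1} + p_{k-2}, q_k = a_k·q_{k-1} + q_{k-2} (p₋₁ = 1, q₋₁ = 0):
  k = 0: a₀ = 7; p₀/q₀ = 7/1; p₀² − 51·q₀² = 49 − 51 = -2.
  k = 1: m = 7, d = 2, a = ⌊(7 + 7)/2⌋ = 7; p/q = (7·7 + 1)/(7·1 + 0) = 50/7; p² − 51·q² = 2500 − 2499 = 1.
  The first convergent with p² − 51·q² = 1 gives the fundamental solution (x₁, y₁) = (50, 7).
Step 2: Apply the recurrence (x_{n+1}, y_{n+1}) = (x₁x_n + 51y₁y_n, x₁y_n + y₁x_n) repeatedly.
  From (x_1, y_1) = (50, 7): x_2 = 50·50 + 51·7·7 = 4999; y_2 = 50·7 + 7·50 = 700.
  From (x_2, y_2) = (4999, 700): x_3 = 50·4999 + 51·7·700 = 499850; y_3 = 50·700 + 7·4999 = 69993.
  From (x_3, y_3) = (499850, 69993): x_4 = 50·499850 + 51·7·69993 = 49980001; y_4 = 50·69993 + 7·499850 = 6998600.
  From (x_4, y_4) = (49980001, 6998600): x_5 = 50·49980001 + 51·7·6998600 = 4997500250; y_5 = 50·6998600 + 7·49980001 = 699790007.
Step 3: Verify x_5² - 51·y_5² = 24975008748750062500 - 24975008748750062499 = 1 (should be 1). ✓

(x_1, y_1) = (50, 7); (x_5, y_5) = (4997500250, 699790007).


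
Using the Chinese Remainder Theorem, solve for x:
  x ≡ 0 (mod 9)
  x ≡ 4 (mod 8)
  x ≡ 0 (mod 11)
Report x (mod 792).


Moduli 9, 8, 11 are pairwise coprime; by CRT there is a unique solution modulo M = 9 · 8 · 11 = 792.
Solve pairwise, accumulating the modulus:
  Start with x ≡ 0 (mod 9).
  Combine with x ≡ 4 (mod 8): since gcd(9, 8) = 1, we get a unique residue mod 72.
    Write x = 0 + 9·t and substitute into x ≡ 4 (mod 8): 9·t ≡ 4 − 0 = 4 (mod 8).
    Reduce coefficients mod 8: 1·t ≡ 4 (mod 8).
    So t ≡ 4 (mod 8).
    Then x = 0 + 9·4 = 36, valid modulo lcm(9, 8) = 72: x ≡ 36 (mod 72).
  Combine with x ≡ 0 (mod 11): since gcd(72, 11) = 1, we get a unique residue mod 792.
    Write x = 36 + 72·t and substitute into x ≡ 0 (mod 11): 72·t ≡ 0 − 36 = -36 (mod 11).
    Reduce coefficients mod 11: 6·t ≡ 8 (mod 11).
    The inverse of 6 mod 11 is 2 (since 6·2 = 12 = 1·11 + 1), so t ≡ 2·8 = 16 ≡ 5 (mod 11).
    Then x = 36 + 72·5 = 396, valid modulo lcm(72, 11) = 792: x ≡ 396 (mod 792).
Verify: 396 mod 9 = 0 ✓, 396 mod 8 = 4 ✓, 396 mod 11 = 0 ✓.

x ≡ 396 (mod 792).


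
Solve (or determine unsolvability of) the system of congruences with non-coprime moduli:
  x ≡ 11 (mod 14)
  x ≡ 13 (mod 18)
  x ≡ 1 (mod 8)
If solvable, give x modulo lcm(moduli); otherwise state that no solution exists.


Moduli 14, 18, 8 are not pairwise coprime, so CRT works modulo lcm(m_i) when all pairwise compatibility conditions hold.
Pairwise compatibility: gcd(m_i, m_j) must divide a_i - a_j for every pair.
Merge one congruence at a time:
  Start: x ≡ 11 (mod 14).
  Combine with x ≡ 13 (mod 18): gcd(14, 18) = 2; 13 - 11 = 2, which IS divisible by 2, so compatible.
    Write x = 11 + 14·t and substitute into x ≡ 13 (mod 18): 14·t ≡ 13 − 11 = 2 (mod 18).
    Divide the congruence (and modulus) by g = 2: 7·t ≡ 1 (mod 9).
    The inverse of 7 mod 9 is 4 (since 7·4 = 28 = 3·9 + 1), so t ≡ 4·1 = 4 ≡ 4 (mod 9).
    Then x = 11 + 14·4 = 67, valid modulo lcm(14, 18) = 126: x ≡ 67 (mod 126).
  Combine with x ≡ 1 (mod 8): gcd(126, 8) = 2; 1 - 67 = -66, which IS divisible by 2, so compatible.
    Write x = 67 + 126·t and substitute into x ≡ 1 (mod 8): 126·t ≡ 1 − 67 = -66 (mod 8).
    Divide the congruence (and modulus) by g = 2: 63·t ≡ -33 (mod 4).
    Reduce coefficients mod 4: 3·t ≡ 3 (mod 4).
    The inverse of 3 mod 4 is 3 (since 3·3 = 9 = 2·4 + 1), so t ≡ 3·3 = 9 ≡ 1 (mod 4).
    Then x = 67 + 126·1 = 193, valid modulo lcm(126, 8) = 504: x ≡ 193 (mod 504).
Verify: 193 mod 14 = 11, 193 mod 18 = 13, 193 mod 8 = 1.

x ≡ 193 (mod 504).


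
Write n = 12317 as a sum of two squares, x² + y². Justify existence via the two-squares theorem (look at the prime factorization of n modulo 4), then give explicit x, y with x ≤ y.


Step 1: Factor n = 12317 = 109 · 113.
Step 2: Check the mod-4 condition on each prime factor: 109 ≡ 1 (mod 4), exponent 1; 113 ≡ 1 (mod 4), exponent 1.
All primes ≡ 3 (mod 4) appear to even exponent (or don't appear), so by the two-squares theorem n IS expressible as a sum of two squares.
Step 3: Build a representation. Here n = 109 · 113 is a product of primes ≡ 1 (mod 4). Each prime p ≡ 1 (mod 4) is itself a sum of two squares; find a² by testing p − a² for a perfect square:
  109: 109 − 1² = 108, 109 − 2² = 105, 109 − 3² = 100 = 10² ⇒ 109 = 3² + 10².
  113: 113 − 1² = 112, 113 − 2² = 109, 113 − 3² = 104, 113 − 4² = 97, 113 − 5² = 88, 113 − 6² = 77, 113 − 7² = 64 = 8² ⇒ 113 = 7² + 8².
  Combine using the Brahmagupta–Fibonacci identity (a² + b²)(c² + d²) = (ac − bd)² + (ad + bc)² = (ac + bd)² + (ad − bc)²:
  109 · 113 = 12317: from (3² + 10²)(7² + 8²), take (3·7 − 10·8, 3·8 + 10·7) = (21 − 80, 24 + 70) = (-59, 94); dropping signs (only squares matter) gives (59, 94); check 59² + 94² = 3481 + 8836 = 12317 ✓.
Step 4: Order so x ≤ y and verify: 59² + 94² = 3481 + 8836 = 12317 = n. ✓

n = 12317 = 59² + 94² (one valid representation with x ≤ y).


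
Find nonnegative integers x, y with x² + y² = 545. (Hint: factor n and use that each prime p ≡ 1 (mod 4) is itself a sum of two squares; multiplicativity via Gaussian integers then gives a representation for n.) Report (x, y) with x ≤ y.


Step 1: Factor n = 545 = 5 · 109.
Step 2: Check the mod-4 condition on each prime factor: 5 ≡ 1 (mod 4), exponent 1; 109 ≡ 1 (mod 4), exponent 1.
All primes ≡ 3 (mod 4) appear to even exponent (or don't appear), so by the two-squares theorem n IS expressible as a sum of two squares.
Step 3: Build a representation. Here n = 5 · 109 is a product of primes ≡ 1 (mod 4). Each prime p ≡ 1 (mod 4) is itself a sum of two squares; find a² by testing p − a² for a perfect square:
  5: 5 − 1² = 4 = 2² ⇒ 5 = 1² + 2².
  109: 109 − 1² = 108, 109 − 2² = 105, 109 − 3² = 100 = 10² ⇒ 109 = 3² + 10².
  Combine using the Brahmagupta–Fibonacci identity (a² + b²)(c² + d²) = (ac − bd)² + (ad + bc)² = (ac + bd)² + (ad − bc)²:
  5 · 109 = 545: from (1² + 2²)(3² + 10²), take (1·3 − 2·10, 1·10 + 2·3) = (3 − 20, 10 + 6) = (-17, 16); dropping signs (only squares matter) gives (17, 16); check 17² + 16² = 289 + 256 = 545 ✓.
Step 4: Order so x ≤ y and verify: 16² + 17² = 256 + 289 = 545 = n. ✓

n = 545 = 16² + 17² (one valid representation with x ≤ y).


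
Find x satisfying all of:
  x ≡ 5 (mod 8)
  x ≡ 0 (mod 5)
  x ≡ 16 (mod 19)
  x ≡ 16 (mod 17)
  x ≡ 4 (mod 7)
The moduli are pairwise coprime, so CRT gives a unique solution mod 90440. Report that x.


Product of moduli M = 8 · 5 · 19 · 17 · 7 = 90440.
Merge one congruence at a time:
  Start: x ≡ 5 (mod 8).
  Combine with x ≡ 0 (mod 5); new modulus lcm = 40.
    Write x = 5 + 8·t and substitute into x ≡ 0 (mod 5): 8·t ≡ 0 − 5 = -5 (mod 5).
    Reduce coefficients mod 5: 3·t ≡ 0 (mod 5).
    The inverse of 3 mod 5 is 2 (since 3·2 = 6 = 1·5 + 1), so t ≡ 2·0 = 0 ≡ 0 (mod 5).
    Then x = 5 + 8·0 = 5, valid modulo lcm(8, 5) = 40: x ≡ 5 (mod 40).
  Combine with x ≡ 16 (mod 19); new modulus lcm = 760.
    Write x = 5 + 40·t and substitute into x ≡ 16 (mod 19): 40·t ≡ 16 − 5 = 11 (mod 19).
    Reduce coefficients mod 19: 2·t ≡ 11 (mod 19).
    The inverse of 2 mod 19 is 10 (since 2·10 = 20 = 1·19 + 1), so t ≡ 10·11 = 110 ≡ 15 (mod 19).
    Then x = 5 + 40·15 = 605, valid modulo lcm(40, 19) = 760: x ≡ 605 (mod 760).
  Combine with x ≡ 16 (mod 17); new modulus lcm = 12920.
    Write x = 605 + 760·t and substitute into x ≡ 16 (mod 17): 760·t ≡ 16 − 605 = -589 (mod 17).
    Reduce coefficients mod 17: 12·t ≡ 6 (mod 17).
    The inverse of 12 mod 17 is 10 (since 12·10 = 120 = 7·17 + 1), so t ≡ 10·6 = 60 ≡ 9 (mod 17).
    Then x = 605 + 760·9 = 7445, valid modulo lcm(760, 17) = 12920: x ≡ 7445 (mod 12920).
  Combine with x ≡ 4 (mod 7); new modulus lcm = 90440.
    Write x = 7445 + 12920·t and substitute into x ≡ 4 (mod 7): 12920·t ≡ 4 − 7445 = -7441 (mod 7).
    Reduce coefficients mod 7: 5·t ≡ 0 (mod 7).
    The inverse of 5 mod 7 is 3 (since 5·3 = 15 = 2·7 + 1), so t ≡ 3·0 = 0 ≡ 0 (mod 7).
    Then x = 7445 + 12920·0 = 7445, valid modulo lcm(12920, 7) = 90440: x ≡ 7445 (mod 90440).
Verify against each original: 7445 mod 8 = 5, 7445 mod 5 = 0, 7445 mod 19 = 16, 7445 mod 17 = 16, 7445 mod 7 = 4.

x ≡ 7445 (mod 90440).


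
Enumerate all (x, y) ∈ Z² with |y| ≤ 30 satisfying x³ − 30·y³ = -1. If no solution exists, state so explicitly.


The equation is x³ - 30y³ = -1. For fixed y, x³ = 30·y³ − 1, so a solution requires the RHS to be a perfect cube.
Strategy: iterate y from -30 to 30, compute RHS = 30·y³ − 1, and check whether it is a (positive or negative) perfect cube.
Check small values of y:
  y = 0: RHS = -1 = (-1)³ ⇒ x = -1 works.
  y = 1: RHS = 29 is not a perfect cube.
  y = -1: RHS = -31 is not a perfect cube.
  y = 2: RHS = 239 is not a perfect cube.
  y = -2: RHS = -241 is not a perfect cube.
  y = 3: RHS = 809 is not a perfect cube.
  y = -3: RHS = -811 is not a perfect cube.
Continuing the search up to |y| = 30 finds no further solutions beyond those listed.
Collected solutions: (-1, 0).

Solutions (with |y| ≤ 30): (-1, 0).


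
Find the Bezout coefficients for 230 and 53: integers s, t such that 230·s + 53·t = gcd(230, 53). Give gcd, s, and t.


Euclidean algorithm on (230, 53) — divide until remainder is 0:
  230 = 4 · 53 + 18
  53 = 2 · 18 + 17
  18 = 1 · 17 + 1
  17 = 17 · 1 + 0
gcd(230, 53) = 1.
Track Bezout coefficients alongside the remainders: start with r₀ = 230 = a·1 + b·0 (s = 1, t = 0) and r₁ = 53 = a·0 + b·1 (s = 0, t = 1); each new remainder r_{k+1} = r_{k-1} − q_k·r_k inherits s_{k+1} = s_{k-1} − q_k·s_k, t_{k+1} = t_{k-1} − q_k·t_k, so r_k = a·s_k + b·t_k at every step:
  q = 4: r = 18, s = 1 − 4·0 = 1, t = 0 − 4·1 = -4  (check: 230·1 + 53·(-4) = 18)
  q = 2: r = 17, s = 0 − 2·1 = -2, t = 1 − 2·(-4) = 9  (check: 230·(-2) + 53·9 = 17)
  q = 1: r = 1, s = 1 − 1·(-2) = 3, t = -4 − 1·9 = -13  (check: 230·3 + 53·(-13) = 1)
The row with r = 1 (the gcd) gives the Bezout coefficients s = 3, t = -13.
Result: 230 · (3) + 53 · (-13) = 1.

gcd(230, 53) = 1; s = 3, t = -13 (check: 230·3 + 53·(-13) = 1).


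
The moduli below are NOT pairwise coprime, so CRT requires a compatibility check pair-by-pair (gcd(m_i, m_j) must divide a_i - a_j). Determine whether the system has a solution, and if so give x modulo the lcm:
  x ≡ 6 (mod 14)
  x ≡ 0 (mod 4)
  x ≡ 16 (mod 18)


Moduli 14, 4, 18 are not pairwise coprime, so CRT works modulo lcm(m_i) when all pairwise compatibility conditions hold.
Pairwise compatibility: gcd(m_i, m_j) must divide a_i - a_j for every pair.
Merge one congruence at a time:
  Start: x ≡ 6 (mod 14).
  Combine with x ≡ 0 (mod 4): gcd(14, 4) = 2; 0 - 6 = -6, which IS divisible by 2, so compatible.
    Write x = 6 + 14·t and substitute into x ≡ 0 (mod 4): 14·t ≡ 0 − 6 = -6 (mod 4).
    Divide the congruence (and modulus) by g = 2: 7·t ≡ -3 (mod 2).
    Reduce coefficients mod 2: 1·t ≡ 1 (mod 2).
    So t ≡ 1 (mod 2).
    Then x = 6 + 14·1 = 20, valid modulo lcm(14, 4) = 28: x ≡ 20 (mod 28).
  Combine with x ≡ 16 (mod 18): gcd(28, 18) = 2; 16 - 20 = -4, which IS divisible by 2, so compatible.
    Write x = 20 + 28·t and substitute into x ≡ 16 (mod 18): 28·t ≡ 16 − 20 = -4 (mod 18).
    Divide the congruence (and modulus) by g = 2: 14·t ≡ -2 (mod 9).
    Reduce coefficients mod 9: 5·t ≡ 7 (mod 9).
    The inverse of 5 mod 9 is 2 (since 5·2 = 10 = 1·9 + 1), so t ≡ 2·7 = 14 ≡ 5 (mod 9).
    Then x = 20 + 28·5 = 160, valid modulo lcm(28, 18) = 252: x ≡ 160 (mod 252).
Verify: 160 mod 14 = 6, 160 mod 4 = 0, 160 mod 18 = 16.

x ≡ 160 (mod 252).


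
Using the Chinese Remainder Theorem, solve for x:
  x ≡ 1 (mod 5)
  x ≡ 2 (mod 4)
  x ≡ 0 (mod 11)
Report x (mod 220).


Moduli 5, 4, 11 are pairwise coprime; by CRT there is a unique solution modulo M = 5 · 4 · 11 = 220.
Solve pairwise, accumulating the modulus:
  Start with x ≡ 1 (mod 5).
  Combine with x ≡ 2 (mod 4): since gcd(5, 4) = 1, we get a unique residue mod 20.
    Write x = 1 + 5·t and substitute into x ≡ 2 (mod 4): 5·t ≡ 2 − 1 = 1 (mod 4).
    Reduce coefficients mod 4: 1·t ≡ 1 (mod 4).
    So t ≡ 1 (mod 4).
    Then x = 1 + 5·1 = 6, valid modulo lcm(5, 4) = 20: x ≡ 6 (mod 20).
  Combine with x ≡ 0 (mod 11): since gcd(20, 11) = 1, we get a unique residue mod 220.
    Write x = 6 + 20·t and substitute into x ≡ 0 (mod 11): 20·t ≡ 0 − 6 = -6 (mod 11).
    Reduce coefficients mod 11: 9·t ≡ 5 (mod 11).
    The inverse of 9 mod 11 is 5 (since 9·5 = 45 = 4·11 + 1), so t ≡ 5·5 = 25 ≡ 3 (mod 11).
    Then x = 6 + 20·3 = 66, valid modulo lcm(20, 11) = 220: x ≡ 66 (mod 220).
Verify: 66 mod 5 = 1 ✓, 66 mod 4 = 2 ✓, 66 mod 11 = 0 ✓.

x ≡ 66 (mod 220).


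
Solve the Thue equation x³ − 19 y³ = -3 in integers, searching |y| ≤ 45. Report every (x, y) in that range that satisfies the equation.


The equation is x³ - 19y³ = -3. For fixed y, x³ = 19·y³ − 3, so a solution requires the RHS to be a perfect cube.
Strategy: iterate y from -45 to 45, compute RHS = 19·y³ − 3, and check whether it is a (positive or negative) perfect cube.
Check small values of y:
  y = 0: RHS = -3 is not a perfect cube.
  y = 1: RHS = 16 is not a perfect cube.
  y = -1: RHS = -22 is not a perfect cube.
  y = 2: RHS = 149 is not a perfect cube.
  y = -2: RHS = -155 is not a perfect cube.
  y = 3: RHS = 510 is not a perfect cube.
  y = -3: RHS = -516 is not a perfect cube.
Continuing the search up to |y| = 45 finds no solutions either.
No (x, y) in the scanned range satisfies the equation.

No integer solutions with |y| ≤ 45.


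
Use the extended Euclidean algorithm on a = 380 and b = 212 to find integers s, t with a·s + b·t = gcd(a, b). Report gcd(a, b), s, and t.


Euclidean algorithm on (380, 212) — divide until remainder is 0:
  380 = 1 · 212 + 168
  212 = 1 · 168 + 44
  168 = 3 · 44 + 36
  44 = 1 · 36 + 8
  36 = 4 · 8 + 4
  8 = 2 · 4 + 0
gcd(380, 212) = 4.
Track Bezout coefficients alongside the remainders: start with r₀ = 380 = a·1 + b·0 (s = 1, t = 0) and r₁ = 212 = a·0 + b·1 (s = 0, t = 1); each new remainder r_{k+1} = r_{k-1} − q_k·r_k inherits s_{k+1} = s_{k-1} − q_k·s_k, t_{k+1} = t_{k-1} − q_k·t_k, so r_k = a·s_k + b·t_k at every step:
  q = 1: r = 168, s = 1 − 1·0 = 1, t = 0 − 1·1 = -1  (check: 380·1 + 212·(-1) = 168)
  q = 1: r = 44, s = 0 − 1·1 = -1, t = 1 − 1·(-1) = 2  (check: 380·(-1) + 212·2 = 44)
  q = 3: r = 36, s = 1 − 3·(-1) = 4, t = -1 − 3·2 = -7  (check: 380·4 + 212·(-7) = 36)
  q = 1: r = 8, s = -1 − 1·4 = -5, t = 2 − 1·(-7) = 9  (check: 380·(-5) + 212·9 = 8)
  q = 4: r = 4, s = 4 − 4·(-5) = 24, t = -7 − 4·9 = -43  (check: 380·24 + 212·(-43) = 4)
The row with r = 4 (the gcd) gives the Bezout coefficients s = 24, t = -43.
Result: 380 · (24) + 212 · (-43) = 4.

gcd(380, 212) = 4; s = 24, t = -43 (check: 380·24 + 212·(-43) = 4).


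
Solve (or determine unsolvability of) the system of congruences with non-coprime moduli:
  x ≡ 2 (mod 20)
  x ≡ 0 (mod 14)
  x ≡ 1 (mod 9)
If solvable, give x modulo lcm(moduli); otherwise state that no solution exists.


Moduli 20, 14, 9 are not pairwise coprime, so CRT works modulo lcm(m_i) when all pairwise compatibility conditions hold.
Pairwise compatibility: gcd(m_i, m_j) must divide a_i - a_j for every pair.
Merge one congruence at a time:
  Start: x ≡ 2 (mod 20).
  Combine with x ≡ 0 (mod 14): gcd(20, 14) = 2; 0 - 2 = -2, which IS divisible by 2, so compatible.
    Write x = 2 + 20·t and substitute into x ≡ 0 (mod 14): 20·t ≡ 0 − 2 = -2 (mod 14).
    Divide the congruence (and modulus) by g = 2: 10·t ≡ -1 (mod 7).
    Reduce coefficients mod 7: 3·t ≡ 6 (mod 7).
    The inverse of 3 mod 7 is 5 (since 3·5 = 15 = 2·7 + 1), so t ≡ 5·6 = 30 ≡ 2 (mod 7).
    Then x = 2 + 20·2 = 42, valid modulo lcm(20, 14) = 140: x ≡ 42 (mod 140).
  Combine with x ≡ 1 (mod 9): gcd(140, 9) = 1; 1 - 42 = -41, which IS divisible by 1, so compatible.
    Write x = 42 + 140·t and substitute into x ≡ 1 (mod 9): 140·t ≡ 1 − 42 = -41 (mod 9).
    Reduce coefficients mod 9: 5·t ≡ 4 (mod 9).
    The inverse of 5 mod 9 is 2 (since 5·2 = 10 = 1·9 + 1), so t ≡ 2·4 = 8 ≡ 8 (mod 9).
    Then x = 42 + 140·8 = 1162, valid modulo lcm(140, 9) = 1260: x ≡ 1162 (mod 1260).
Verify: 1162 mod 20 = 2, 1162 mod 14 = 0, 1162 mod 9 = 1.

x ≡ 1162 (mod 1260).


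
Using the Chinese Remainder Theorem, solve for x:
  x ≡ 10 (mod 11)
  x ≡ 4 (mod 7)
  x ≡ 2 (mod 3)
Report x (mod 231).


Moduli 11, 7, 3 are pairwise coprime; by CRT there is a unique solution modulo M = 11 · 7 · 3 = 231.
Solve pairwise, accumulating the modulus:
  Start with x ≡ 10 (mod 11).
  Combine with x ≡ 4 (mod 7): since gcd(11, 7) = 1, we get a unique residue mod 77.
    Write x = 10 + 11·t and substitute into x ≡ 4 (mod 7): 11·t ≡ 4 − 10 = -6 (mod 7).
    Reduce coefficients mod 7: 4·t ≡ 1 (mod 7).
    The inverse of 4 mod 7 is 2 (since 4·2 = 8 = 1·7 + 1), so t ≡ 2·1 = 2 ≡ 2 (mod 7).
    Then x = 10 + 11·2 = 32, valid modulo lcm(11, 7) = 77: x ≡ 32 (mod 77).
  Combine with x ≡ 2 (mod 3): since gcd(77, 3) = 1, we get a unique residue mod 231.
    Write x = 32 + 77·t and substitute into x ≡ 2 (mod 3): 77·t ≡ 2 − 32 = -30 (mod 3).
    Reduce coefficients mod 3: 2·t ≡ 0 (mod 3).
    The inverse of 2 mod 3 is 2 (since 2·2 = 4 = 1·3 + 1), so t ≡ 2·0 = 0 ≡ 0 (mod 3).
    Then x = 32 + 77·0 = 32, valid modulo lcm(77, 3) = 231: x ≡ 32 (mod 231).
Verify: 32 mod 11 = 10 ✓, 32 mod 7 = 4 ✓, 32 mod 3 = 2 ✓.

x ≡ 32 (mod 231).


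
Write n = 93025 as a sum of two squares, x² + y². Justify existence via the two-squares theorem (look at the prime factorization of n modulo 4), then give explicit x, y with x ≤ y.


Step 1: Factor n = 93025 = 5^2 · 61^2.
Step 2: Check the mod-4 condition on each prime factor: 5 ≡ 1 (mod 4), exponent 2; 61 ≡ 1 (mod 4), exponent 2.
All primes ≡ 3 (mod 4) appear to even exponent (or don't appear), so by the two-squares theorem n IS expressible as a sum of two squares.
Step 3: Build a representation. Group n = k² · m with k = 5 and m = 61 · 61 = 3721 (a product of primes ≡ 1 (mod 4)); a representation of m scales to one of n via (k·x)² + (k·y)² = k²(x² + y²). Each prime p ≡ 1 (mod 4) is itself a sum of two squares; find a² by testing p − a² for a perfect square:
  61: 61 − 1² = 60, 61 − 2² = 57, 61 − 3² = 52, 61 − 4² = 45, 61 − 5² = 36 = 6² ⇒ 61 = 5² + 6².
  Combine using the Brahmagupta–Fibonacci identity (a² + b²)(c² + d²) = (ac − bd)² + (ad + bc)² = (ac + bd)² + (ad − bc)²:
  61 · 61 = 3721: from (5² + 6²)(5² + 6²), take (5·5 − 6·6, 5·6 + 6·5) = (25 − 36, 30 + 30) = (-11, 60); dropping signs (only squares matter) gives (11, 60); check 11² + 60² = 121 + 3600 = 3721 ✓.
  Scale by k = 5: (5·11, 5·60) = (55, 300).
Step 4: Order so x ≤ y and verify: 55² + 300² = 3025 + 90000 = 93025 = n. ✓

n = 93025 = 55² + 300² (one valid representation with x ≤ y).
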